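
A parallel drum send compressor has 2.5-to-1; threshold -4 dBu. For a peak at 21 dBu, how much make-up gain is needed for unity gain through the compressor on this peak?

The peak compresses to -4 + 25/2.5 = 6 dBu.
To reach 21 dBu requires 21 − 6 = 15 dB of make-up.

15 dB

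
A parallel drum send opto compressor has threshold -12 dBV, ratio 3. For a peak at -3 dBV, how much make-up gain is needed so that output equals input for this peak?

6 dB

The peak compresses to -12 + 9/3 = -9 dBV.
To reach -3 dBV requires -3 − (-9) = 6 dB of make-up.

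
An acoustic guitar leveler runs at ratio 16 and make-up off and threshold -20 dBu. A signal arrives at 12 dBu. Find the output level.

-18 dBu

12 dBu sits 32 dB over threshold.
At 16:1 the overshoot is divided by 16, leaving 2 dB above threshold.
So the level is -20 + 2 = -18 dBu.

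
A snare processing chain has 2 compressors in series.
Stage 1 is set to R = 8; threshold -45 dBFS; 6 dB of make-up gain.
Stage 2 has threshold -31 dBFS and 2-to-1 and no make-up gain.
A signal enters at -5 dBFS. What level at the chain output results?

-34 dBFS

Stage 1: 40 dB above -45 dBFS, reduced 8:1 to 5 dB above → -40 dBFS; +6 dB make-up → -34 dBFS.
Stage 2: -34 dBFS ≤ -31 dBFS, so stage 2 doesn't engage; output -34 dBFS.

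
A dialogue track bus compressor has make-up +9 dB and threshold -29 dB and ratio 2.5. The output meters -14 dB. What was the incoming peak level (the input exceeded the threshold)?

-14 dB

Before make-up, the level was -14 − 9 = -23 dB.
The compressed level sits -23 − (-29) = 6 dB over threshold.
Input overshoot = R × output overshoot = 15 dB → input = -29 + 15 = -14 dB.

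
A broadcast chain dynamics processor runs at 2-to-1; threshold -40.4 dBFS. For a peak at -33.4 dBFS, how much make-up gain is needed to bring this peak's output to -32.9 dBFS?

4 dB

Overshoot 7 dB → 7/2 = 3.5 dB after compression, so the compressed level is -40.4 + 3.5 = -36.9 dBFS.
Make-up = target − compressed = -32.9 − (-36.9) = 4 dB.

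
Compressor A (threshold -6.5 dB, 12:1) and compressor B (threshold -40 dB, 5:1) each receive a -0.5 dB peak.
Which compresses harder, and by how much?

A: GR = 6 − 6/12 = 5.5 dB.
B: GR = 39.5 − 39.5/5 = 31.6 dB.
B applies 26.1 dB more gain reduction.

B, by 26.1 dB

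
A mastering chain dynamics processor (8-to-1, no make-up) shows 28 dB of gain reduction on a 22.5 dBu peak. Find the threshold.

-9.5 dBu

Gain reduction = 22.5 − (-5.5) = 28 dB; output overshoot = GR / (R − 1) = 28 / 7 = 4 dB.
Threshold = output − output overshoot = -5.5 − 4 = -9.5 dBu.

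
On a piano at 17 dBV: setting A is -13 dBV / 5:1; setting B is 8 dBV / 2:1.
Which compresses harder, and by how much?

A: overshoot 30 dB → output overshoot 6 dB → GR 24 dB.
B: overshoot 9 dB → output overshoot 4.5 dB → GR 4.5 dB.
A reduces 19.5 dB more.

A, by 19.5 dB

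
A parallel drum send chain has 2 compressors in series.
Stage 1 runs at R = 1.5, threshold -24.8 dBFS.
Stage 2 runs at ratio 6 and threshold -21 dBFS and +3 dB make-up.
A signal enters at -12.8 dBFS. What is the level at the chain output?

-17.3 dBFS

Stage 1: 12 dB above -24.8 dBFS, reduced 1.5:1 to 8 dB above → -16.8 dBFS.
Stage 2: overshoot 4.2 dB → 4.2/6 = 0.7 dB → -20.3 dBFS; +3 dB make-up → -17.3 dBFS.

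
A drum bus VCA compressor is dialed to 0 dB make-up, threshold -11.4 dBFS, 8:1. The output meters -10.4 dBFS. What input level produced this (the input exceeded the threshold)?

-3.4 dBFS

The compressed level sits -10.4 − (-11.4) = 1 dB over threshold.
Before 8:1 compression the overshoot was 1 × 8 = 8 dB, so input = -11.4 + 8 = -3.4 dBFS.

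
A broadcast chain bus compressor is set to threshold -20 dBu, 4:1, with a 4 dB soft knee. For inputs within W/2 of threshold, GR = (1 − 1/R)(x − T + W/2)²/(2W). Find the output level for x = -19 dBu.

-19.84375 dBu

x − T + W/2 = -19 − (-20) + 2 = 3.
GR = (1 − 1/4) × 3² / 8 = 0.75 × 9 / 8 = 0.84375 dB.
Output = -19 − 0.84375 = -19.84375 dBu.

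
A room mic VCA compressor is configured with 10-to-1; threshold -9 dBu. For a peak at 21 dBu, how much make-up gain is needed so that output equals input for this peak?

The peak compresses to -9 + 30/10 = -6 dBu.
To reach 21 dBu requires 21 − (-6) = 27 dB of make-up.

27 dB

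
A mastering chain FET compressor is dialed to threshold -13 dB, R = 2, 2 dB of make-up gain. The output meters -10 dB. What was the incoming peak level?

Stripping the +2 dB make-up gives -12 dB at the gain stage.
That's 1 dB above the -13 dB threshold.
Before 2:1 compression the overshoot was 1 × 2 = 2 dB, so input = -13 + 2 = -11 dB.

-11 dB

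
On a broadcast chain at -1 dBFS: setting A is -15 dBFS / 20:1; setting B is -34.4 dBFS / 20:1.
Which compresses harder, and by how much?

B, by 18.43 dB

A: GR = 14 − 14/20 = 13.3 dB.
B: GR = 33.4 − 33.4/20 = 31.73 dB.
Difference: 18.43 dB in favour of B.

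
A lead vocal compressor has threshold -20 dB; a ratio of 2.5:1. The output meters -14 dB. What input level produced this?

-5 dB

The compressed level sits -14 − (-20) = 6 dB over threshold.
Before 2.5:1 compression the overshoot was 6 × 2.5 = 15 dB, so input = -20 + 15 = -5 dB.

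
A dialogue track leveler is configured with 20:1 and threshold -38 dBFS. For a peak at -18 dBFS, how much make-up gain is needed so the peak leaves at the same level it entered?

Without make-up, output = threshold + overshoot/20 = -38 + 1 = -37 dBFS.
Gap to target: 19 dB.

19 dB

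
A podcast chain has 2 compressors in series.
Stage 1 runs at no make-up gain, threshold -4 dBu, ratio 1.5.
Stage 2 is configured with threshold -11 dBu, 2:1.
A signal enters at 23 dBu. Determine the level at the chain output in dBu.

1.5 dBu

Stage 1: 27 dB above -4 dBu, reduced 1.5:1 to 18 dB above → 14 dBu.
Stage 2: 25 dB above -11 dBu, reduced 2:1 to 12.5 dB above → 1.5 dBu.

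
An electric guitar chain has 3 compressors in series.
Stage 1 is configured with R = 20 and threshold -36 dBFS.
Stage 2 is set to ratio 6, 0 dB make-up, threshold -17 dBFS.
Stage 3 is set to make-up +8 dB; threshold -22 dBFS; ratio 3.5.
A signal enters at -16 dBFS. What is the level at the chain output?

Stage 1: 20 dB above -36 dBFS, reduced 20:1 to 1 dB above → -35 dBFS.
Stage 2: -35 dBFS is at or below the -17 dBFS threshold — no compression; output -35 dBFS.
Stage 3: below threshold (-35 ≤ -22); passes unchanged; make-up brings it to -27 dBFS.

-27 dBFS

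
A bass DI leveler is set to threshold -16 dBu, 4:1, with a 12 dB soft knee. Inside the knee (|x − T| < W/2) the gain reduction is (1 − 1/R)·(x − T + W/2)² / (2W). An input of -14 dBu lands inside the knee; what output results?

x − T + W/2 = -14 − (-16) + 6 = 8.
GR = (1 − 1/4) × 8² / 24 = 0.75 × 64 / 24 = 2 dB.
Output = -14 − 2 = -16 dBu.

-16 dBu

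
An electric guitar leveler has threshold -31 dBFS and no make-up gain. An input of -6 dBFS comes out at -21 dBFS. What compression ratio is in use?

2.5:1

Input overshoot = -6 − (-31) = 25 dB; output overshoot = -21 − (-31) = 10 dB.
Ratio = 25 / 10 = 2.5.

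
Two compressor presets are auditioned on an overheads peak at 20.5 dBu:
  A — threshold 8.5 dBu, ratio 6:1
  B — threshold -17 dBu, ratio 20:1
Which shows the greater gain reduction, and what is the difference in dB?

A: 12 dB over, compressed to 2 dB over, so 10 dB of GR.
B: 37.5 dB over, compressed to 1.875 dB over, so 35.625 dB of GR.
Difference: 25.625 dB in favour of B.

B, by 25.625 dB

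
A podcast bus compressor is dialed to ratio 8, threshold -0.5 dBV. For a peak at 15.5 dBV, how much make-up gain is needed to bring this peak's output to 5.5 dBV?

4 dB

Overshoot 16 dB → 16/8 = 2 dB after compression, so the compressed level is -0.5 + 2 = 1.5 dBV.
Make-up = target − compressed = 5.5 − 1.5 = 4 dB.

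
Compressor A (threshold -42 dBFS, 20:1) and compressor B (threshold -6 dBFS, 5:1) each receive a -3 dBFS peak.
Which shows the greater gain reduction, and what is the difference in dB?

A, by 34.65 dB

A: overshoot 39 dB → output overshoot 1.95 dB → GR 37.05 dB.
B: overshoot 3 dB → output overshoot 0.6 dB → GR 2.4 dB.
A applies 34.65 dB more gain reduction.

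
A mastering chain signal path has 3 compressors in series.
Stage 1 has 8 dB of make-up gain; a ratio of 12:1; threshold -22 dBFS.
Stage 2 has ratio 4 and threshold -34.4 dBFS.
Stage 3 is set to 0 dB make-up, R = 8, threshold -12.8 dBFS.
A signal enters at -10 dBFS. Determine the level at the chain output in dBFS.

-29.05 dBFS

Stage 1: 12 dB above -22 dBFS, reduced 12:1 to 1 dB above → -21 dBFS; +8 dB make-up → -13 dBFS.
Stage 2: overshoot 21.4 dB → 21.4/4 = 5.35 dB → -29.05 dBFS.
Stage 3: -29.05 dBFS ≤ -12.8 dBFS, so stage 3 doesn't engage; output -29.05 dBFS.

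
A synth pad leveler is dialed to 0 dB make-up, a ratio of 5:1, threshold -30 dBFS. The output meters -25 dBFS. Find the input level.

The compressed level sits -25 − (-30) = 5 dB over threshold.
Input overshoot = R × output overshoot = 25 dB → input = -30 + 25 = -5 dBFS.

-5 dBFS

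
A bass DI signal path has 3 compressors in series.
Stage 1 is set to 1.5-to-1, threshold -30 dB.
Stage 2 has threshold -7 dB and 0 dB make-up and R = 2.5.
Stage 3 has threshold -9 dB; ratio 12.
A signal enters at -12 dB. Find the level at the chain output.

-18 dB

Stage 1: -12 dB is 18 dB over -30 dB; at 1.5:1 that becomes 12 dB over, giving -18 dB.
Stage 2: -18 dB ≤ -7 dB, so stage 2 doesn't engage; output -18 dB.
Stage 3: -18 dB ≤ -9 dB, so stage 3 doesn't engage; output -18 dB.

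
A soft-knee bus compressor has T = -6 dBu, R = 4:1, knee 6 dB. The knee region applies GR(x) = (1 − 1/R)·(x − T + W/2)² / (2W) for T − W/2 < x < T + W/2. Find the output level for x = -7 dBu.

-7.25 dBu

x − T + W/2 = -7 − (-6) + 3 = 2.
GR = (1 − 1/4) × 2² / 12 = 0.75 × 4 / 12 = 0.25 dB.
Output = -7 − 0.25 = -7.25 dBu.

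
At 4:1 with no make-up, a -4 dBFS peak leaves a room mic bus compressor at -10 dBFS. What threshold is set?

-12 dBFS

Input is 8 dB above T (since output overshoot × R = input overshoot: (-10 − T)·4 = -4 − T gives T = -12 dBFS).
Check: -12 + (-4 − (-12))/4 = -12 + 2 = -10 dBFS. ✓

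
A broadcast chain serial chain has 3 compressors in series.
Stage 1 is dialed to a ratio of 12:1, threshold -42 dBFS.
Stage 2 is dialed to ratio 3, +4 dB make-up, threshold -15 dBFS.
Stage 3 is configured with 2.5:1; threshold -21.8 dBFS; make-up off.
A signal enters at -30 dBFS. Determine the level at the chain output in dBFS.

Stage 1: 12 dB above -42 dBFS, reduced 12:1 to 1 dB above → -41 dBFS.
Stage 2: -41 dBFS is at or below the -15 dBFS threshold — no compression; make-up brings it to -37 dBFS.
Stage 3: below threshold (-37 ≤ -21.8); passes unchanged; output -37 dBFS.

-37 dBFS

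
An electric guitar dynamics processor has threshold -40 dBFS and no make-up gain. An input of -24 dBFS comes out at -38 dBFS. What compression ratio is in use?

8:1

Input overshoot = -24 − (-40) = 16 dB; output overshoot = -38 − (-40) = 2 dB.
Ratio = 16 / 2 = 8.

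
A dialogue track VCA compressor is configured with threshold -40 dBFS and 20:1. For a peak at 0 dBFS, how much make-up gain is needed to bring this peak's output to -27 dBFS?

Overshoot 40 dB → 40/20 = 2 dB after compression, so the compressed level is -40 + 2 = -38 dBFS.
Make-up = target − compressed = -27 − (-38) = 11 dB.

11 dB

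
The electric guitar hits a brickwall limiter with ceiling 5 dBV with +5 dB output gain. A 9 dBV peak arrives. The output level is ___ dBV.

10 dBV

The limiter clamps the peak to its 5 dBV ceiling.
Output gain then adds 5 dB: 5 + 5 = 10 dBV.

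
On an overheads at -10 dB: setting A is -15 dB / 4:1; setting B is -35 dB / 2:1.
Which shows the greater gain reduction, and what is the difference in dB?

B, by 8.75 dB

A: overshoot 5 dB → output overshoot 1.25 dB → GR 3.75 dB.
B: overshoot 25 dB → output overshoot 12.5 dB → GR 12.5 dB.
B applies 8.75 dB more gain reduction.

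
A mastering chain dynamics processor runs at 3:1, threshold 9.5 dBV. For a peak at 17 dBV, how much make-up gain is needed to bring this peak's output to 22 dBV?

Overshoot 7.5 dB → 7.5/3 = 2.5 dB after compression, so the compressed level is 9.5 + 2.5 = 12 dBV.
Make-up = target − compressed = 22 − 12 = 10 dB.

10 dB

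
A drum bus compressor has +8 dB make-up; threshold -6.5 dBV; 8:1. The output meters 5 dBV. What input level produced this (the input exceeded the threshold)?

Stripping the +8 dB make-up gives -3 dBV at the gain stage.
That's 3.5 dB above the -6.5 dBV threshold.
Input overshoot = R × output overshoot = 28 dB → input = -6.5 + 28 = 21.5 dBV.

21.5 dBV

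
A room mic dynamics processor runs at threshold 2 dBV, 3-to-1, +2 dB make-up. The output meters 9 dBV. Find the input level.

17 dBV

Stripping the +2 dB make-up gives 7 dBV at the gain stage.
That's 5 dB above the 2 dBV threshold.
Input overshoot = R × output overshoot = 15 dB → input = 2 + 15 = 17 dBV.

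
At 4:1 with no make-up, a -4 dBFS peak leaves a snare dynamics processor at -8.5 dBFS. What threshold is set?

Input is 6 dB above T (since output overshoot × R = input overshoot: (-8.5 − T)·4 = -4 − T gives T = -10 dBFS).
Check: -10 + (-4 − (-10))/4 = -10 + 1.5 = -8.5 dBFS. ✓

-10 dBFS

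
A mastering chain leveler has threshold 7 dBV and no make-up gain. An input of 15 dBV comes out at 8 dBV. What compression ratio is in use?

8:1

Input overshoot = 15 − 7 = 8 dB; output overshoot = 8 − 7 = 1 dB.
Ratio = 8 / 1 = 8.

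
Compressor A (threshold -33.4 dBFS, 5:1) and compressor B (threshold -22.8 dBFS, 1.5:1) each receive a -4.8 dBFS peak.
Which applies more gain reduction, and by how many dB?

A, by 16.88 dB

A: 28.6 dB over, compressed to 5.72 dB over, so 22.88 dB of GR.
B: 18 dB over, compressed to 12 dB over, so 6 dB of GR.
A applies 16.88 dB more gain reduction.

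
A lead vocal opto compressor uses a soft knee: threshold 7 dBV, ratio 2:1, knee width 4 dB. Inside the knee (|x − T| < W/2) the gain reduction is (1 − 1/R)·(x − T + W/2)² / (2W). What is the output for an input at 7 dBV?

x − T + W/2 = 7 − 7 + 2 = 2.
GR = (1 − 1/2) × 2² / 8 = 0.5 × 4 / 8 = 0.25 dB.
Output = 7 − 0.25 = 6.75 dBV.

6.75 dBV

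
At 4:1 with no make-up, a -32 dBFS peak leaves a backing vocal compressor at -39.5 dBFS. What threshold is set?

Gain reduction = -32 − (-39.5) = 7.5 dB; output overshoot = GR / (R − 1) = 7.5 / 3 = 2.5 dB.
Threshold = output − output overshoot = -39.5 − 2.5 = -42 dBFS.

-42 dBFS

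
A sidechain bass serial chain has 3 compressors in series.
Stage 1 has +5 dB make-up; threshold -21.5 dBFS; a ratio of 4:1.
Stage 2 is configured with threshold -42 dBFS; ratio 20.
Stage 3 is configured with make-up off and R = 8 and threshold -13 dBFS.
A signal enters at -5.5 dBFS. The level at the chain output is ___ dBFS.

-40.525 dBFS

Stage 1: 16 dB above -21.5 dBFS, reduced 4:1 to 4 dB above → -17.5 dBFS; +5 dB make-up → -12.5 dBFS.
Stage 2: overshoot 29.5 dB → 29.5/20 = 1.475 dB → -40.525 dBFS.
Stage 3: below threshold (-40.525 ≤ -13); passes unchanged; output -40.525 dBFS.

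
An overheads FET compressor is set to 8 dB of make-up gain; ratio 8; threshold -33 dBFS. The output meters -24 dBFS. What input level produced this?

Before make-up, the level was -24 − 8 = -32 dBFS.
The compressed level sits -32 − (-33) = 1 dB over threshold.
Before 8:1 compression the overshoot was 1 × 8 = 8 dB, so input = -33 + 8 = -25 dBFS.

-25 dBFS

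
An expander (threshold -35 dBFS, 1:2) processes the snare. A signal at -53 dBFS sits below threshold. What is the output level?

-71 dBFS

The input is 18 dB below the -35 dBFS threshold.
A 1:2 expander multiplies undershoot by 2: 18 × 2 = 36 dB below threshold.
Output = -35 − 36 = -71 dBFS.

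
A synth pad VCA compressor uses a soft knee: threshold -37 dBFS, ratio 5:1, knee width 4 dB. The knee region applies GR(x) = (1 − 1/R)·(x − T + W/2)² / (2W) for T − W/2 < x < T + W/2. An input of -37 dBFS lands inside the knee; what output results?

-37.4 dBFS

x − T + W/2 = -37 − (-37) + 2 = 2.
GR = (1 − 1/5) × 2² / 8 = 0.8 × 4 / 8 = 0.4 dB.
Output = -37 − 0.4 = -37.4 dBFS.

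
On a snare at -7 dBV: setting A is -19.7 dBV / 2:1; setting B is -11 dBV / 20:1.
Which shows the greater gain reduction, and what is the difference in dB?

A: GR = 12.7 − 12.7/2 = 6.35 dB.
B: GR = 4 − 4/20 = 3.8 dB.
A applies 2.55 dB more gain reduction.

A, by 2.55 dB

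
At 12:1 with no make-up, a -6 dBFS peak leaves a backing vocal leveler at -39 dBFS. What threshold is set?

-42 dBFS

Input is 36 dB above T (since output overshoot × R = input overshoot: (-39 − T)·12 = -6 − T gives T = -42 dBFS).
Check: -42 + (-6 − (-42))/12 = -42 + 3 = -39 dBFS. ✓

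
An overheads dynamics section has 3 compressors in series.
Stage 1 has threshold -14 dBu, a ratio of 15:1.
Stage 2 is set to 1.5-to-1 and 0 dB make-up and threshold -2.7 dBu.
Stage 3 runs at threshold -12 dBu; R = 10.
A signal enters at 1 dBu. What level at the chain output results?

Stage 1: 1 dBu is 15 dB over -14 dBu; at 15:1 that becomes 1 dB over, giving -13 dBu.
Stage 2: -13 dBu ≤ -2.7 dBu, so stage 2 doesn't engage; output -13 dBu.
Stage 3: -13 dBu is at or below the -12 dBu threshold — no compression; output -13 dBu.

-13 dBu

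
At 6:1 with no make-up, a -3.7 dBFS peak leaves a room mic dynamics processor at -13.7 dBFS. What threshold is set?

Input is 12 dB above T (since output overshoot × R = input overshoot: (-13.7 − T)·6 = -3.7 − T gives T = -15.7 dBFS).
Check: -15.7 + (-3.7 − (-15.7))/6 = -15.7 + 2 = -13.7 dBFS. ✓

-15.7 dBFS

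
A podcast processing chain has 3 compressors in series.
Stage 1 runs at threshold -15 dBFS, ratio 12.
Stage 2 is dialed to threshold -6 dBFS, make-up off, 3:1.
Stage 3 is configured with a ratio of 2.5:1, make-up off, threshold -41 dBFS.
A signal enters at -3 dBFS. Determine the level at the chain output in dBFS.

-30.2 dBFS

Stage 1: -3 dBFS is 12 dB over -15 dBFS; at 12:1 that becomes 1 dB over, giving -14 dBFS.
Stage 2: -14 dBFS is at or below the -6 dBFS threshold — no compression; output -14 dBFS.
Stage 3: -14 dBFS is 27 dB over -41 dBFS; at 2.5:1 that becomes 10.8 dB over, giving -30.2 dBFS.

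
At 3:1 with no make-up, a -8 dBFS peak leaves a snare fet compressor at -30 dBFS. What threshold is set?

-41 dBFS

Let T be the threshold. Output overshoot = (input overshoot)/R, so -30 − T = (-8 − T)/3.
3·(-30 − T) = -8 − T → 2·T = -90 − (-8) = -82.
T = -82/2 = -41 dBFS.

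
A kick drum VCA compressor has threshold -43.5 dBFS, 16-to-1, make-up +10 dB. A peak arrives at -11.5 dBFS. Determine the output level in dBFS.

-11.5 dBFS sits 32 dB over threshold.
The 32 dB excess becomes 2 dB after 16:1 reduction.
Output = -43.5 + 2 = -41.5 dBFS; make-up adds 10 dB, giving -31.5 dBFS.

-31.5 dBFS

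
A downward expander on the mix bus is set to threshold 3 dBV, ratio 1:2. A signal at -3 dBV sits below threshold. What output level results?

Below threshold, a 1:2 expander applies gain = (2−1)×(T − x) of attenuation.
(2−1) × 6 = 6 dB, so output = -3 − 6 = -9 dBV.

-9 dBV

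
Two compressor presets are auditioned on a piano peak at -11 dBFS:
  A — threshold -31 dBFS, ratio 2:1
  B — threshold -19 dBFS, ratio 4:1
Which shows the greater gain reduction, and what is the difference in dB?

A: 20 dB over, compressed to 10 dB over, so 10 dB of GR.
B: 8 dB over, compressed to 2 dB over, so 6 dB of GR.
Difference: 4 dB in favour of A.

A, by 4 dB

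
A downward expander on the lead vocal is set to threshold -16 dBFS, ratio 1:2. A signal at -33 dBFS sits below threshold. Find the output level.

The input is 17 dB below the -16 dBFS threshold.
A 1:2 expander multiplies undershoot by 2: 17 × 2 = 34 dB below threshold.
Output = -16 − 34 = -50 dBFS.

-50 dBFS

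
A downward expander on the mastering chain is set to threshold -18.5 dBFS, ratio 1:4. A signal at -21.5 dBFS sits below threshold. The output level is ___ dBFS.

-30.5 dBFS

The input is 3 dB below the -18.5 dBFS threshold.
A 1:4 expander multiplies undershoot by 4: 3 × 4 = 12 dB below threshold.
Output = -18.5 − 12 = -30.5 dBFS.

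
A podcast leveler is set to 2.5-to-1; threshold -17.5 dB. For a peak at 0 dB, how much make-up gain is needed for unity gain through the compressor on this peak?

10.5 dB

The peak compresses to -17.5 + 17.5/2.5 = -10.5 dB.
To reach 0 dB requires 0 − (-10.5) = 10.5 dB of make-up.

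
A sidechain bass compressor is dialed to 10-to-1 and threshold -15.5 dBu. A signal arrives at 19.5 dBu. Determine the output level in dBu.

Overshoot: 19.5 − (-15.5) = 35 dB.
10:1 compression reduces that to 35/10 = 3.5 dB over.
Output = -15.5 + 3.5 = -12 dBu.

-12 dBu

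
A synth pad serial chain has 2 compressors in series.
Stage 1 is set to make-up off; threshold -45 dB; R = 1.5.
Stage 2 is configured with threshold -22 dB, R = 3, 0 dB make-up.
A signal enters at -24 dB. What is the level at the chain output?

Stage 1: 21 dB above -45 dB, reduced 1.5:1 to 14 dB above → -31 dB.
Stage 2: -31 dB ≤ -22 dB, so stage 2 doesn't engage; output -31 dB.

-31 dB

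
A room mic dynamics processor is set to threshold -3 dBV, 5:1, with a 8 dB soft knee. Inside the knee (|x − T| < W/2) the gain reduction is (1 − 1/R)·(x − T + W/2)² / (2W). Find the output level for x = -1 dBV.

-2.8 dBV

x − T + W/2 = -1 − (-3) + 4 = 6.
GR = (1 − 1/5) × 6² / 16 = 0.8 × 36 / 16 = 1.8 dB.
Output = -1 − 1.8 = -2.8 dBV.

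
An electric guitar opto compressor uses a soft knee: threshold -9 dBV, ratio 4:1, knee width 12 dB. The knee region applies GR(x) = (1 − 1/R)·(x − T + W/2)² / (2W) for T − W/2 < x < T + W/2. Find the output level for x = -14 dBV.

x − T + W/2 = -14 − (-9) + 6 = 1.
GR = (1 − 1/4) × 1² / 24 = 0.75 × 1 / 24 = 0.03125 dB.
Output = -14 − 0.03125 = -14.03125 dBV.

-14.03125 dBV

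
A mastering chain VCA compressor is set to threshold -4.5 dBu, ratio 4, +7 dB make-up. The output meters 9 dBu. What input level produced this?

Stripping the +7 dB make-up gives 2 dBu at the gain stage.
The compressed level sits 2 − (-4.5) = 6.5 dB over threshold.
Before 4:1 compression the overshoot was 6.5 × 4 = 26 dB, so input = -4.5 + 26 = 21.5 dBu.

21.5 dBu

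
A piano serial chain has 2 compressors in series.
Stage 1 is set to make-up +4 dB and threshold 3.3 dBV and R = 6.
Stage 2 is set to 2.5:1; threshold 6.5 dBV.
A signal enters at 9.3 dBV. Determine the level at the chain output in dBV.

7.22 dBV

Stage 1: 6 dB above 3.3 dBV, reduced 6:1 to 1 dB above → 4.3 dBV; +4 dB make-up → 8.3 dBV.
Stage 2: 1.8 dB above 6.5 dBV, reduced 2.5:1 to 0.72 dB above → 7.22 dBV.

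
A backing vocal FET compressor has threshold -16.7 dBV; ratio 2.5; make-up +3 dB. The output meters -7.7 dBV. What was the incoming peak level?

-1.7 dBV

Remove make-up: -7.7 − 3 = -10.7 dBV.
Post-compression overshoot = -10.7 − (-16.7) = 6 dB.
Undo the ratio: input overshoot = 6 × 2.5 = 15 dB, giving input = -1.7 dBV.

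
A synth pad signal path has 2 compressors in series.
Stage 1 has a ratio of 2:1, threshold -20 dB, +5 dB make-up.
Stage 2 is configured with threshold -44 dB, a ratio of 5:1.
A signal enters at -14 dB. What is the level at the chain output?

Stage 1: overshoot 6 dB → 6/2 = 3 dB → -17 dB; +5 dB make-up → -12 dB.
Stage 2: 32 dB above -44 dB, reduced 5:1 to 6.4 dB above → -37.6 dB.

-37.6 dB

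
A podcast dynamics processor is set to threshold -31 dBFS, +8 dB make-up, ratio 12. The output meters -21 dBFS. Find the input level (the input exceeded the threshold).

-7 dBFS

Before make-up, the level was -21 − 8 = -29 dBFS.
That's 2 dB above the -31 dBFS threshold.
Input overshoot = R × output overshoot = 24 dB → input = -31 + 24 = -7 dBFS.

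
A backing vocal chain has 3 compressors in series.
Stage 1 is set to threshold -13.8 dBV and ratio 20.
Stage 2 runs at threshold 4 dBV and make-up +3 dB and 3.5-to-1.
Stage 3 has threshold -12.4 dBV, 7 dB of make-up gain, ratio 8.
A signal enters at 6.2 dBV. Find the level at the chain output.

-5.075 dBV

Stage 1: 20 dB above -13.8 dBV, reduced 20:1 to 1 dB above → -12.8 dBV.
Stage 2: below threshold (-12.8 ≤ 4); passes unchanged; make-up brings it to -9.8 dBV.
Stage 3: 2.6 dB above -12.4 dBV, reduced 8:1 to 0.325 dB above → -12.075 dBV; +7 dB make-up → -5.075 dBV.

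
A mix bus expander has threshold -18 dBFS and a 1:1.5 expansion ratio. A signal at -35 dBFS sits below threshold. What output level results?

The input is 17 dB below the -18 dBFS threshold.
A 1:1.5 expander multiplies undershoot by 1.5: 17 × 1.5 = 25.5 dB below threshold.
Output = -18 − 25.5 = -43.5 dBFS.

-43.5 dBFS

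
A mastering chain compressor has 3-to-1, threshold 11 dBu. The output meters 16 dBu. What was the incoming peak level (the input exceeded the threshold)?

26 dBu

The compressed level sits 16 − 11 = 5 dB over threshold.
Before 3:1 compression the overshoot was 5 × 3 = 15 dB, so input = 11 + 15 = 26 dBu.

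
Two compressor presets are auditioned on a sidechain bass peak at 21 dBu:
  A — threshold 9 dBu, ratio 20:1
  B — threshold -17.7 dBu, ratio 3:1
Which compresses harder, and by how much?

A: GR = 12 − 12/20 = 11.4 dB.
B: GR = 38.7 − 38.7/3 = 25.8 dB.
B reduces 14.4 dB more.

B, by 14.4 dB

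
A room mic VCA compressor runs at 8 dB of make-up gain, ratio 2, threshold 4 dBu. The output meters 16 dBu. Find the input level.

12 dBu

Before make-up, the level was 16 − 8 = 8 dBu.
The compressed level sits 8 − 4 = 4 dB over threshold.
Input overshoot = R × output overshoot = 8 dB → input = 4 + 8 = 12 dBu.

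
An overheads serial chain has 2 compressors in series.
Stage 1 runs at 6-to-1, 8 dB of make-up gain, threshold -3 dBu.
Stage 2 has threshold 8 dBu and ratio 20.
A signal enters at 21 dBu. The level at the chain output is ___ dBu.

8.05 dBu

Stage 1: 21 dBu is 24 dB over -3 dBu; at 6:1 that becomes 4 dB over, giving 1 dBu; +8 dB make-up → 9 dBu.
Stage 2: 1 dB above 8 dBu, reduced 20:1 to 0.05 dB above → 8.05 dBu.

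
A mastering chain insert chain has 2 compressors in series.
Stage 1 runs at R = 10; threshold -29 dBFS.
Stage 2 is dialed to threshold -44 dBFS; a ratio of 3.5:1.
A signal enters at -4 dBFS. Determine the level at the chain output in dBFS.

-39 dBFS

Stage 1: 25 dB above -29 dBFS, reduced 10:1 to 2.5 dB above → -26.5 dBFS.
Stage 2: 17.5 dB above -44 dBFS, reduced 3.5:1 to 5 dB above → -39 dBFS.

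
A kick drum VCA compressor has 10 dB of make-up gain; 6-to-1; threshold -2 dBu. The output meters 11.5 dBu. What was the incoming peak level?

Stripping the +10 dB make-up gives 1.5 dBu at the gain stage.
That's 3.5 dB above the -2 dBu threshold.
Input overshoot = R × output overshoot = 21 dB → input = -2 + 21 = 19 dBu.

19 dBu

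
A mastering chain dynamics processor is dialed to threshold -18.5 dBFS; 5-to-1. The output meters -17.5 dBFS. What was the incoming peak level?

-13.5 dBFS

That's 1 dB above the -18.5 dBFS threshold.
Undo the ratio: input overshoot = 1 × 5 = 5 dB, giving input = -13.5 dBFS.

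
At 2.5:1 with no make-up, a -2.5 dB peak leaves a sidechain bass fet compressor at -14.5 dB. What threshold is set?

-22.5 dB

Gain reduction = -2.5 − (-14.5) = 12 dB; output overshoot = GR / (R − 1) = 12 / 1.5 = 8 dB.
Threshold = output − output overshoot = -14.5 − 8 = -22.5 dB.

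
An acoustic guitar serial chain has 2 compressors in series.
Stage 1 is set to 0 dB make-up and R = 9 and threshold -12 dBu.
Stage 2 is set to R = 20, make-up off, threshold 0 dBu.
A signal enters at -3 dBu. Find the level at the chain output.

-11 dBu

Stage 1: -3 dBu is 9 dB over -12 dBu; at 9:1 that becomes 1 dB over, giving -11 dBu.
Stage 2: -11 dBu ≤ 0 dBu, so stage 2 doesn't engage; output -11 dBu.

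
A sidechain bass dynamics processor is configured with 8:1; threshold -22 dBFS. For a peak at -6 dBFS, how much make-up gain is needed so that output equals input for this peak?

14 dB

Overshoot 16 dB → 16/8 = 2 dB after compression, so the compressed level is -22 + 2 = -20 dBFS.
Make-up = target − compressed = -6 − (-20) = 14 dB.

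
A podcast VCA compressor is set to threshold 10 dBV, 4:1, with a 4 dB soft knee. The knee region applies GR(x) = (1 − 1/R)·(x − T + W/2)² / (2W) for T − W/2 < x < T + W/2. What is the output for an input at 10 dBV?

x − T + W/2 = 10 − 10 + 2 = 2.
GR = (1 − 1/4) × 2² / 8 = 0.75 × 4 / 8 = 0.375 dB.
Output = 10 − 0.375 = 9.625 dBV.

9.625 dBV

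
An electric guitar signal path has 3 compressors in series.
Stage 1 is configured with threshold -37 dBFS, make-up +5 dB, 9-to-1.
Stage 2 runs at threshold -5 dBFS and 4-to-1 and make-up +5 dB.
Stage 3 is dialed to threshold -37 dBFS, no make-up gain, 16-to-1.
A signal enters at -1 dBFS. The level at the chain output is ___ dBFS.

-36.125 dBFS

Stage 1: -1 dBFS is 36 dB over -37 dBFS; at 9:1 that becomes 4 dB over, giving -33 dBFS; +5 dB make-up → -28 dBFS.
Stage 2: -28 dBFS ≤ -5 dBFS, so stage 2 doesn't engage; make-up brings it to -23 dBFS.
Stage 3: -23 dBFS is 14 dB over -37 dBFS; at 16:1 that becomes 0.875 dB over, giving -36.125 dBFS.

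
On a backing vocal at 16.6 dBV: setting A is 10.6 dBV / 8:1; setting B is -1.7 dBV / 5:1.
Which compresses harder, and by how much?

A: GR = 6 − 6/8 = 5.25 dB.
B: GR = 18.3 − 18.3/5 = 14.64 dB.
Difference: 9.39 dB in favour of B.

B, by 9.39 dB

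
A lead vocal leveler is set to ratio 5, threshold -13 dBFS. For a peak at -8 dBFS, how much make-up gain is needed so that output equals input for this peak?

The peak compresses to -13 + 5/5 = -12 dBFS.
To reach -8 dBFS requires -8 − (-12) = 4 dB of make-up.

4 dB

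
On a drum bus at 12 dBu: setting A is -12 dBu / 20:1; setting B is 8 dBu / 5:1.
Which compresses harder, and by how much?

A: overshoot 24 dB → output overshoot 1.2 dB → GR 22.8 dB.
B: overshoot 4 dB → output overshoot 0.8 dB → GR 3.2 dB.
Difference: 19.6 dB in favour of A.

A, by 19.6 dB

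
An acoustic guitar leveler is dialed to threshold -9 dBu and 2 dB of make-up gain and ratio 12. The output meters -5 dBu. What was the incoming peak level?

Before make-up, the level was -5 − 2 = -7 dBu.
That's 2 dB above the -9 dBu threshold.
Undo the ratio: input overshoot = 2 × 12 = 24 dB, giving input = 15 dBu.

15 dBu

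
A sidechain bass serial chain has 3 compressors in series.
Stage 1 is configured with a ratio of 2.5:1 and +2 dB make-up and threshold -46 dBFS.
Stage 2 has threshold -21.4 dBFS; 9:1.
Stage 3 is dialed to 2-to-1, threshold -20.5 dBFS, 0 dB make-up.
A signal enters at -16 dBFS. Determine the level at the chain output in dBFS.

Stage 1: overshoot 30 dB → 30/2.5 = 12 dB → -34 dBFS; +2 dB make-up → -32 dBFS.
Stage 2: -32 dBFS ≤ -21.4 dBFS, so stage 2 doesn't engage; output -32 dBFS.
Stage 3: below threshold (-32 ≤ -20.5); passes unchanged; output -32 dBFS.

-32 dBFS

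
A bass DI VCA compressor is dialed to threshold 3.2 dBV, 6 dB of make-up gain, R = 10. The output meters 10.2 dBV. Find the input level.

13.2 dBV

Stripping the +6 dB make-up gives 4.2 dBV at the gain stage.
The compressed level sits 4.2 − 3.2 = 1 dB over threshold.
Undo the ratio: input overshoot = 1 × 10 = 10 dB, giving input = 13.2 dBV.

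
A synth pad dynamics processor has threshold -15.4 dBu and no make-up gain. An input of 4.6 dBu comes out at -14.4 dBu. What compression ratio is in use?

Input overshoot = 4.6 − (-15.4) = 20 dB; output overshoot = -14.4 − (-15.4) = 1 dB.
Ratio = 20 / 1 = 20.

20:1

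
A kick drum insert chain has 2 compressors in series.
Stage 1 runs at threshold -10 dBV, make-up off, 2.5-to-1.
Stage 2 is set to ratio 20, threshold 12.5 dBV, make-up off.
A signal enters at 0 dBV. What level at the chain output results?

Stage 1: overshoot 10 dB → 10/2.5 = 4 dB → -6 dBV.
Stage 2: -6 dBV ≤ 12.5 dBV, so stage 2 doesn't engage; output -6 dBV.

-6 dBV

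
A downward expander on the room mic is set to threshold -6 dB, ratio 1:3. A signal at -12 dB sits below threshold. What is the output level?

-24 dB

Undershoot = (-6) − (-12) = 6 dB.
At 1:3, that expands to 18 dB under threshold.
Output = -6 − 18 = -24 dB.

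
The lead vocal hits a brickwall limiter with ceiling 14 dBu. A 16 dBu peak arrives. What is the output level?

A brickwall limiter is an ∞:1 compressor: any input above the ceiling is clamped to 14 dBu.

14 dBu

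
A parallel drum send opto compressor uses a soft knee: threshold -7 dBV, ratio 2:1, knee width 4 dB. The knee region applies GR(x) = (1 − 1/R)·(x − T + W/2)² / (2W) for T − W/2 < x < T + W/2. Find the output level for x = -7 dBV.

-7.25 dBV

x − T + W/2 = -7 − (-7) + 2 = 2.
GR = (1 − 1/2) × 2² / 8 = 0.5 × 4 / 8 = 0.25 dB.
Output = -7 − 0.25 = -7.25 dBV.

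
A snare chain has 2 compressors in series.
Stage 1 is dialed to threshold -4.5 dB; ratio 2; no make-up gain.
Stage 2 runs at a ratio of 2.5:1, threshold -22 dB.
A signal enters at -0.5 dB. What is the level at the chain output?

Stage 1: -0.5 dB is 4 dB over -4.5 dB; at 2:1 that becomes 2 dB over, giving -2.5 dB.
Stage 2: -2.5 dB is 19.5 dB over -22 dB; at 2.5:1 that becomes 7.8 dB over, giving -14.2 dB.

-14.2 dB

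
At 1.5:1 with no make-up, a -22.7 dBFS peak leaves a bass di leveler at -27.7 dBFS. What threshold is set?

Let T be the threshold. Output overshoot = (input overshoot)/R, so -27.7 − T = (-22.7 − T)/1.5.
1.5·(-27.7 − T) = -22.7 − T → 0.5·T = -41.55 − (-22.7) = -18.85.
T = -18.85/0.5 = -37.7 dBFS.

-37.7 dBFS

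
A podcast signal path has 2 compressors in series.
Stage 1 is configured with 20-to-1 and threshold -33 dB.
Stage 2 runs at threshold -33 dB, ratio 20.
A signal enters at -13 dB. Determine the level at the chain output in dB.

Stage 1: -13 dB is 20 dB over -33 dB; at 20:1 that becomes 1 dB over, giving -32 dB.
Stage 2: overshoot 1 dB → 1/20 = 0.05 dB → -32.95 dB.

-32.95 dB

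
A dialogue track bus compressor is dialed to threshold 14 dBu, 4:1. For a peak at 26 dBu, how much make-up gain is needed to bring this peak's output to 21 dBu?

4 dB

Without make-up, output = threshold + overshoot/4 = 14 + 3 = 17 dBu.
Gap to target: 4 dB.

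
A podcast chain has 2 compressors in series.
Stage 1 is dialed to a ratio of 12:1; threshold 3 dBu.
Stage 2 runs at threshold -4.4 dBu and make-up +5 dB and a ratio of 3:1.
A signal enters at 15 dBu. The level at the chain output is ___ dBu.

Stage 1: 15 dBu is 12 dB over 3 dBu; at 12:1 that becomes 1 dB over, giving 4 dBu.
Stage 2: overshoot 8.4 dB → 8.4/3 = 2.8 dB → -1.6 dBu; +5 dB make-up → 3.4 dBu.

3.4 dBu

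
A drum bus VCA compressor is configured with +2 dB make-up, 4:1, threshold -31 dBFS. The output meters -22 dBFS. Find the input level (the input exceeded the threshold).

Stripping the +2 dB make-up gives -24 dBFS at the gain stage.
The compressed level sits -24 − (-31) = 7 dB over threshold.
Input overshoot = R × output overshoot = 28 dB → input = -31 + 28 = -3 dBFS.

-3 dBFS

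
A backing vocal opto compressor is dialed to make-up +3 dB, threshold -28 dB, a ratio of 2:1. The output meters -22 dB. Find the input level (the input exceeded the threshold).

-22 dB

Before make-up, the level was -22 − 3 = -25 dB.
Post-compression overshoot = -25 − (-28) = 3 dB.
Before 2:1 compression the overshoot was 3 × 2 = 6 dB, so input = -28 + 6 = -22 dB.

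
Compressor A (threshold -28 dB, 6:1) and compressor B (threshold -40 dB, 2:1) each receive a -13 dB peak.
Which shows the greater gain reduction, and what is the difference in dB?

B, by 1 dB

A: overshoot 15 dB → output overshoot 2.5 dB → GR 12.5 dB.
B: overshoot 27 dB → output overshoot 13.5 dB → GR 13.5 dB.
B applies 1 dB more gain reduction.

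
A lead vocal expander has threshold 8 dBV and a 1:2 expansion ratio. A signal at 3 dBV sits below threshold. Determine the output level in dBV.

-2 dBV

Undershoot = 8 − 3 = 5 dB.
At 1:2, that expands to 10 dB under threshold.
Output = 8 − 10 = -2 dBV.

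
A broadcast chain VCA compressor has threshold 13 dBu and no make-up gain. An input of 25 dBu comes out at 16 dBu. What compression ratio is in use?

Input overshoot = 25 − 13 = 12 dB; output overshoot = 16 − 13 = 3 dB.
Ratio = 12 / 3 = 4.

4:1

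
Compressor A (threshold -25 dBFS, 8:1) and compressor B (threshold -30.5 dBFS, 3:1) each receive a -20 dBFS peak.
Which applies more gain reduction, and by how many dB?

A: GR = 5 − 5/8 = 4.375 dB.
B: GR = 10.5 − 10.5/3 = 7 dB.
B applies 2.625 dB more gain reduction.

B, by 2.625 dB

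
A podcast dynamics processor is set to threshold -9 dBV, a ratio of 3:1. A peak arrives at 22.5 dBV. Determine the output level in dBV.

1.5 dBV

The input is 31.5 dB above the -9 dBV threshold.
At 3:1 the overshoot is divided by 3, leaving 10.5 dB above threshold.
So the level is -9 + 10.5 = 1.5 dBV.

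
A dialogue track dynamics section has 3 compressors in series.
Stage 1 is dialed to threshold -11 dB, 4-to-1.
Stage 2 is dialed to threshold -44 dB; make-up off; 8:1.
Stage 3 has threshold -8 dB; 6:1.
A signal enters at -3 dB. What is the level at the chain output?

-39.625 dB

Stage 1: 8 dB above -11 dB, reduced 4:1 to 2 dB above → -9 dB.
Stage 2: overshoot 35 dB → 35/8 = 4.375 dB → -39.625 dB.
Stage 3: -39.625 dB ≤ -8 dB, so stage 3 doesn't engage; output -39.625 dB.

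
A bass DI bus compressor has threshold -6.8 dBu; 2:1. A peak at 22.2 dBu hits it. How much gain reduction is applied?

22.2 dBu exceeds the threshold by 29 dB.
At 2:1, output sits 29/2 = 14.5 dB above threshold.
GR = overshoot in − overshoot out = 29 − 14.5 = 14.5 dB.

14.5 dB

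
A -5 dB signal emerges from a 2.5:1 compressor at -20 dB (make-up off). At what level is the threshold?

Gain reduction = -5 − (-20) = 15 dB; output overshoot = GR / (R − 1) = 15 / 1.5 = 10 dB.
Threshold = output − output overshoot = -20 − 10 = -30 dB.

-30 dB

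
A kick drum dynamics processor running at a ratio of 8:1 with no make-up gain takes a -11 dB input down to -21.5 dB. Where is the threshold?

Input is 12 dB above T (since output overshoot × R = input overshoot: (-21.5 − T)·8 = -11 − T gives T = -23 dB).
Check: -23 + (-11 − (-23))/8 = -23 + 1.5 = -21.5 dB. ✓

-23 dB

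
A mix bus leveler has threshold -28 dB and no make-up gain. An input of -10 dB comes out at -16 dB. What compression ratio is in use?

1.5:1

Input overshoot = -10 − (-28) = 18 dB; output overshoot = -16 − (-28) = 12 dB.
Ratio = 18 / 12 = 1.5.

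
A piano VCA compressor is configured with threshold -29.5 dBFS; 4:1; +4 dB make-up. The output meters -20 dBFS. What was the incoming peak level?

Stripping the +4 dB make-up gives -24 dBFS at the gain stage.
Post-compression overshoot = -24 − (-29.5) = 5.5 dB.
Input overshoot = R × output overshoot = 22 dB → input = -29.5 + 22 = -7.5 dBFS.

-7.5 dBFS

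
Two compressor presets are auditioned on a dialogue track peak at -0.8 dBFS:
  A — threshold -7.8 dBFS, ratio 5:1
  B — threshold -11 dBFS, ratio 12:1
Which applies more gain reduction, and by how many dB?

A: 7 dB over, compressed to 1.4 dB over, so 5.6 dB of GR.
B: 10.2 dB over, compressed to 0.85 dB over, so 9.35 dB of GR.
B reduces 3.75 dB more.

B, by 3.75 dB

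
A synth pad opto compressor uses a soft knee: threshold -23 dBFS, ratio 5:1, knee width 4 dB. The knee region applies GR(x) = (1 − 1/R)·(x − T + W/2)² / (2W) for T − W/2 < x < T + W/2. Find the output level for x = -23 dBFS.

-23.4 dBFS

x − T + W/2 = -23 − (-23) + 2 = 2.
GR = (1 − 1/5) × 2² / 8 = 0.8 × 4 / 8 = 0.4 dB.
Output = -23 − 0.4 = -23.4 dBFS.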